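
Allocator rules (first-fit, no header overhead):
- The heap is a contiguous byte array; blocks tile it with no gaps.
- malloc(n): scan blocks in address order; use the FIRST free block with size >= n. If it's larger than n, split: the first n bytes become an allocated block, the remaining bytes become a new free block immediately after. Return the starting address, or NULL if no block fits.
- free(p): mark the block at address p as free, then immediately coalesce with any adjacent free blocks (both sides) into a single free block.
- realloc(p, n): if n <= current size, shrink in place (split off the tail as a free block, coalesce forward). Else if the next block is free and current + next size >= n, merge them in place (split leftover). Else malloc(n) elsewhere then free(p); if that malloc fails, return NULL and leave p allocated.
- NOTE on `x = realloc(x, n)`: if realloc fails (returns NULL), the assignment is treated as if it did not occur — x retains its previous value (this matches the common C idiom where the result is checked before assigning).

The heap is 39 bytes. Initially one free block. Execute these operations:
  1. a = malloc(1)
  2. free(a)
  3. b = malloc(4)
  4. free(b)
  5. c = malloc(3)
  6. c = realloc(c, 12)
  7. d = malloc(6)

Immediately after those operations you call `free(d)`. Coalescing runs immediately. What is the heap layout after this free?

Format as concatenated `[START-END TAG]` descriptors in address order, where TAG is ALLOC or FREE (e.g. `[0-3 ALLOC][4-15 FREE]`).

Answer: [0-11 ALLOC][12-38 FREE]

Derivation:
Op 1: a = malloc(1) -> a = 0; heap: [0-0 ALLOC][1-38 FREE]
Op 2: free(a) -> (freed a); heap: [0-38 FREE]
Op 3: b = malloc(4) -> b = 0; heap: [0-3 ALLOC][4-38 FREE]
Op 4: free(b) -> (freed b); heap: [0-38 FREE]
Op 5: c = malloc(3) -> c = 0; heap: [0-2 ALLOC][3-38 FREE]
Op 6: c = realloc(c, 12) -> c = 0; heap: [0-11 ALLOC][12-38 FREE]
Op 7: d = malloc(6) -> d = 12; heap: [0-11 ALLOC][12-17 ALLOC][18-38 FREE]
free(d): d = 12 -> block [12-17 ALLOC]; mark free, coalesce with adjacent free neighbors -> [0-11 ALLOC][12-38 FREE]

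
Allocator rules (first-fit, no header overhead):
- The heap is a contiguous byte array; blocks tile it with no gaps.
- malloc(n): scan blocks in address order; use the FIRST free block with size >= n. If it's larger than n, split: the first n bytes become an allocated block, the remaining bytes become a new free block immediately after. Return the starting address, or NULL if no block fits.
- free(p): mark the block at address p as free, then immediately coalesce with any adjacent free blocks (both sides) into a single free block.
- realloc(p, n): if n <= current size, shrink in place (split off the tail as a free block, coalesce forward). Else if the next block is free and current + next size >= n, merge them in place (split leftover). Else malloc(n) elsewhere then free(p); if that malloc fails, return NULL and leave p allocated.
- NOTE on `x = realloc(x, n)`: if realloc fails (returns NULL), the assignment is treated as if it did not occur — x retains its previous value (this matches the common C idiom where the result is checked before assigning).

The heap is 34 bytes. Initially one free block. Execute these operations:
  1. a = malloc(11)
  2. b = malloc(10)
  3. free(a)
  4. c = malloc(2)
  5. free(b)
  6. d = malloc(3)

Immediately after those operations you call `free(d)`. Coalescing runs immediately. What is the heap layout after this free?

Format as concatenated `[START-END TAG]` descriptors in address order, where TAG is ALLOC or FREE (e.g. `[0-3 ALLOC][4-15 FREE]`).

Op 1: a = malloc(11) -> a = 0; heap: [0-10 ALLOC][11-33 FREE]
Op 2: b = malloc(10) -> b = 11; heap: [0-10 ALLOC][11-20 ALLOC][21-33 FREE]
Op 3: free(a) -> (freed a); heap: [0-10 FREE][11-20 ALLOC][21-33 FREE]
Op 4: c = malloc(2) -> c = 0; heap: [0-1 ALLOC][2-10 FREE][11-20 ALLOC][21-33 FREE]
Op 5: free(b) -> (freed b); heap: [0-1 ALLOC][2-33 FREE]
Op 6: d = malloc(3) -> d = 2; heap: [0-1 ALLOC][2-4 ALLOC][5-33 FREE]
free(d): d = 2 -> block [2-4 ALLOC]; mark free, coalesce with adjacent free neighbors -> [0-1 ALLOC][2-33 FREE]

Answer: [0-1 ALLOC][2-33 FREE]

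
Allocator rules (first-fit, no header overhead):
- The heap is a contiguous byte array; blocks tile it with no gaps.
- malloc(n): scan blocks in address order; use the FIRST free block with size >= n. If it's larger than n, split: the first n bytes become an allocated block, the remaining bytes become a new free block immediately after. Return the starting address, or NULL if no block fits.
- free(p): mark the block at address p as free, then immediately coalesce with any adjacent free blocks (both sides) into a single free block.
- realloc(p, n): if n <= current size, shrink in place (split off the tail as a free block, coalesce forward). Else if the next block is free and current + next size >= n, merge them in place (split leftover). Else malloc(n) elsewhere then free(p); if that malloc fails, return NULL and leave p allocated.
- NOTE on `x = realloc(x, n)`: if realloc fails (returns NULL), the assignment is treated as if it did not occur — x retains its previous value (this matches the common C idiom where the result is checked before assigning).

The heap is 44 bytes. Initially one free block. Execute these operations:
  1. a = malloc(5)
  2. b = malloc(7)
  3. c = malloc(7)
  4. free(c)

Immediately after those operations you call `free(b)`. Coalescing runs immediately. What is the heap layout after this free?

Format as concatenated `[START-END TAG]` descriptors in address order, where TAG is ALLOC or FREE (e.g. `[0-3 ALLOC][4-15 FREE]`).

Answer: [0-4 ALLOC][5-43 FREE]

Derivation:
Op 1: a = malloc(5) -> a = 0; heap: [0-4 ALLOC][5-43 FREE]
Op 2: b = malloc(7) -> b = 5; heap: [0-4 ALLOC][5-11 ALLOC][12-43 FREE]
Op 3: c = malloc(7) -> c = 12; heap: [0-4 ALLOC][5-11 ALLOC][12-18 ALLOC][19-43 FREE]
Op 4: free(c) -> (freed c); heap: [0-4 ALLOC][5-11 ALLOC][12-43 FREE]
free(b): b = 5 -> block [5-11 ALLOC]; mark free, coalesce with adjacent free neighbors -> [0-4 ALLOC][5-43 FREE]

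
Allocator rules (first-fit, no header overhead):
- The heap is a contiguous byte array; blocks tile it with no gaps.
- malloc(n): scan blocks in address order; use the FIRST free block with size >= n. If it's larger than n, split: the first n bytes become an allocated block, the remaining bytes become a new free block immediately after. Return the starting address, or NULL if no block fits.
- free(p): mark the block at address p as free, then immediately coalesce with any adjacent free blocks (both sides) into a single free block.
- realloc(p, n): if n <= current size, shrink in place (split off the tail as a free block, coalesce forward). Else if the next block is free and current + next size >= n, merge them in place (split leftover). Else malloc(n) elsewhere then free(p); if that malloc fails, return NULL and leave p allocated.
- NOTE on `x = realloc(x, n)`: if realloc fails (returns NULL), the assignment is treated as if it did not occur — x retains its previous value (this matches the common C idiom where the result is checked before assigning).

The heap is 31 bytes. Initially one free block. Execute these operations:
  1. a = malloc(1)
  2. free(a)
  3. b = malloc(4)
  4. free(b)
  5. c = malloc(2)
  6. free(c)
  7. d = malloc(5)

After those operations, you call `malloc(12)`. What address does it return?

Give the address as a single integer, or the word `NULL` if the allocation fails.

Op 1: a = malloc(1) -> a = 0; heap: [0-0 ALLOC][1-30 FREE]
Op 2: free(a) -> (freed a); heap: [0-30 FREE]
Op 3: b = malloc(4) -> b = 0; heap: [0-3 ALLOC][4-30 FREE]
Op 4: free(b) -> (freed b); heap: [0-30 FREE]
Op 5: c = malloc(2) -> c = 0; heap: [0-1 ALLOC][2-30 FREE]
Op 6: free(c) -> (freed c); heap: [0-30 FREE]
Op 7: d = malloc(5) -> d = 0; heap: [0-4 ALLOC][5-30 FREE]
malloc(12): first-fit scan over [0-4 ALLOC][5-30 FREE] -> 5

Answer: 5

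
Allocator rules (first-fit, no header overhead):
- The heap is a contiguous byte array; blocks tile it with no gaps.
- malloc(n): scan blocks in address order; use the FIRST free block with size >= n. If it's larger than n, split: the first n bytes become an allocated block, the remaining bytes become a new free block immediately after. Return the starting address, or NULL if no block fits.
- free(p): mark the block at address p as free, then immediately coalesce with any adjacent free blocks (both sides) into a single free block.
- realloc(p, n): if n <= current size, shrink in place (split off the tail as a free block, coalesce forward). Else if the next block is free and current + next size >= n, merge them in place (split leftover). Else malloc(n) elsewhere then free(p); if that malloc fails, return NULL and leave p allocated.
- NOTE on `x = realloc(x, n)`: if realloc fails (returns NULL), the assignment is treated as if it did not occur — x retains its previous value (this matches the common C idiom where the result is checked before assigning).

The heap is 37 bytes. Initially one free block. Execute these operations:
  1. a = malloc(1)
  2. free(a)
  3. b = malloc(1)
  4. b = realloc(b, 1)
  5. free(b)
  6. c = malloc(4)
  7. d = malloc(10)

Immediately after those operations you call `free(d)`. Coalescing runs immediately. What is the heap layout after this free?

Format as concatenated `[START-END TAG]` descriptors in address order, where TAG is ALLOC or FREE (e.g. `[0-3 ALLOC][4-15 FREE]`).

Answer: [0-3 ALLOC][4-36 FREE]

Derivation:
Op 1: a = malloc(1) -> a = 0; heap: [0-0 ALLOC][1-36 FREE]
Op 2: free(a) -> (freed a); heap: [0-36 FREE]
Op 3: b = malloc(1) -> b = 0; heap: [0-0 ALLOC][1-36 FREE]
Op 4: b = realloc(b, 1) -> b = 0; heap: [0-0 ALLOC][1-36 FREE]
Op 5: free(b) -> (freed b); heap: [0-36 FREE]
Op 6: c = malloc(4) -> c = 0; heap: [0-3 ALLOC][4-36 FREE]
Op 7: d = malloc(10) -> d = 4; heap: [0-3 ALLOC][4-13 ALLOC][14-36 FREE]
free(d): d = 4 -> block [4-13 ALLOC]; mark free, coalesce with adjacent free neighbors -> [0-3 ALLOC][4-36 FREE]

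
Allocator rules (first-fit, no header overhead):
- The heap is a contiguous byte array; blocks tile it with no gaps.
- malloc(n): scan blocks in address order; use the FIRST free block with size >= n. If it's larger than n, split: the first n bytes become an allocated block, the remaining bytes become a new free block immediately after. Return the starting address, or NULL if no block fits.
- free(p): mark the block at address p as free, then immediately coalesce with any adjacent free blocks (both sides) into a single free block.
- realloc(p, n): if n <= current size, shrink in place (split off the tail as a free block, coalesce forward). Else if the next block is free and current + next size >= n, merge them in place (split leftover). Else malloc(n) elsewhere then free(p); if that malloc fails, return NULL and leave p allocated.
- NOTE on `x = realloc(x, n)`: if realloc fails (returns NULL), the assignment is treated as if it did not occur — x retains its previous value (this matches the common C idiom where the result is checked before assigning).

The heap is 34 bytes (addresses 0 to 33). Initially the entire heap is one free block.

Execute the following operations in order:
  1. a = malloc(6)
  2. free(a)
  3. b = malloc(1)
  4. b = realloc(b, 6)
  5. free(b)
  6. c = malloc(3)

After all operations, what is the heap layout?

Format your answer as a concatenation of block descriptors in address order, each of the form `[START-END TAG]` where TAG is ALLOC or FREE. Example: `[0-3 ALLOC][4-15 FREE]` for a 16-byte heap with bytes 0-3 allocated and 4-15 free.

Answer: [0-2 ALLOC][3-33 FREE]

Derivation:
Op 1: a = malloc(6) -> a = 0; heap: [0-5 ALLOC][6-33 FREE]
Op 2: free(a) -> (freed a); heap: [0-33 FREE]
Op 3: b = malloc(1) -> b = 0; heap: [0-0 ALLOC][1-33 FREE]
Op 4: b = realloc(b, 6) -> b = 0; heap: [0-5 ALLOC][6-33 FREE]
Op 5: free(b) -> (freed b); heap: [0-33 FREE]
Op 6: c = malloc(3) -> c = 0; heap: [0-2 ALLOC][3-33 FREE]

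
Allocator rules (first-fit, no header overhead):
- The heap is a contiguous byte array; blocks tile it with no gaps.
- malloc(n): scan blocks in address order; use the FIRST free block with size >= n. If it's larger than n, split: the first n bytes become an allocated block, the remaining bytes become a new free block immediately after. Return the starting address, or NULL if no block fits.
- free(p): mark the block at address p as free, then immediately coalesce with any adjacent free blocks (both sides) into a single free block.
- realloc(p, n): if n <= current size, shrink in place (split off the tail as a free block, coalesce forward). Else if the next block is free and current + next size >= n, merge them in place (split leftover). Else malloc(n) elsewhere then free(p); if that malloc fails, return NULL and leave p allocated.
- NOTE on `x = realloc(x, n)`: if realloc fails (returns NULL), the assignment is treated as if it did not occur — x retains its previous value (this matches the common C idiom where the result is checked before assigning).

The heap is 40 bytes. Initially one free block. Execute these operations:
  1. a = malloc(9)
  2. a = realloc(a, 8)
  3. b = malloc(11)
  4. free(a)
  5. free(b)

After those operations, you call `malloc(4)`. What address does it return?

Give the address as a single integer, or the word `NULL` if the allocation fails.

Op 1: a = malloc(9) -> a = 0; heap: [0-8 ALLOC][9-39 FREE]
Op 2: a = realloc(a, 8) -> a = 0; heap: [0-7 ALLOC][8-39 FREE]
Op 3: b = malloc(11) -> b = 8; heap: [0-7 ALLOC][8-18 ALLOC][19-39 FREE]
Op 4: free(a) -> (freed a); heap: [0-7 FREE][8-18 ALLOC][19-39 FREE]
Op 5: free(b) -> (freed b); heap: [0-39 FREE]
malloc(4): first-fit scan over [0-39 FREE] -> 0

Answer: 0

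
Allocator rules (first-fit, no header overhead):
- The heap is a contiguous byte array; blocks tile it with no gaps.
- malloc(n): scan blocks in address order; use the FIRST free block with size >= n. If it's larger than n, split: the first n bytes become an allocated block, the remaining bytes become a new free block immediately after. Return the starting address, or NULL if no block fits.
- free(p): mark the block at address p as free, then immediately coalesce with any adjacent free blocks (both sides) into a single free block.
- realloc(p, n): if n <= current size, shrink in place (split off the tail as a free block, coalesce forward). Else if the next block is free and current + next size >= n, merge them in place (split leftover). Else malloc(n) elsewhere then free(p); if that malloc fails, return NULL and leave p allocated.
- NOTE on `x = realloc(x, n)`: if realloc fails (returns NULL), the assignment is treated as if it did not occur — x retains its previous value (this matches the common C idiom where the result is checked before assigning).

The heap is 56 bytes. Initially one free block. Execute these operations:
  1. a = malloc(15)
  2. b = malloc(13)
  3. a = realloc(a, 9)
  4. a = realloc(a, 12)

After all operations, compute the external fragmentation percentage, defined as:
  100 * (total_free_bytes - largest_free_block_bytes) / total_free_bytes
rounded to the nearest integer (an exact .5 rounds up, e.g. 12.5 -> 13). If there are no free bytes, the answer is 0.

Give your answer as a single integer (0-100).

Answer: 10

Derivation:
Op 1: a = malloc(15) -> a = 0; heap: [0-14 ALLOC][15-55 FREE]
Op 2: b = malloc(13) -> b = 15; heap: [0-14 ALLOC][15-27 ALLOC][28-55 FREE]
Op 3: a = realloc(a, 9) -> a = 0; heap: [0-8 ALLOC][9-14 FREE][15-27 ALLOC][28-55 FREE]
Op 4: a = realloc(a, 12) -> a = 0; heap: [0-11 ALLOC][12-14 FREE][15-27 ALLOC][28-55 FREE]
Free blocks: [3 28] total_free=31 largest=28 -> 100*(31-28)/31 = 300/31 ≈ 9.677 -> rounds to 10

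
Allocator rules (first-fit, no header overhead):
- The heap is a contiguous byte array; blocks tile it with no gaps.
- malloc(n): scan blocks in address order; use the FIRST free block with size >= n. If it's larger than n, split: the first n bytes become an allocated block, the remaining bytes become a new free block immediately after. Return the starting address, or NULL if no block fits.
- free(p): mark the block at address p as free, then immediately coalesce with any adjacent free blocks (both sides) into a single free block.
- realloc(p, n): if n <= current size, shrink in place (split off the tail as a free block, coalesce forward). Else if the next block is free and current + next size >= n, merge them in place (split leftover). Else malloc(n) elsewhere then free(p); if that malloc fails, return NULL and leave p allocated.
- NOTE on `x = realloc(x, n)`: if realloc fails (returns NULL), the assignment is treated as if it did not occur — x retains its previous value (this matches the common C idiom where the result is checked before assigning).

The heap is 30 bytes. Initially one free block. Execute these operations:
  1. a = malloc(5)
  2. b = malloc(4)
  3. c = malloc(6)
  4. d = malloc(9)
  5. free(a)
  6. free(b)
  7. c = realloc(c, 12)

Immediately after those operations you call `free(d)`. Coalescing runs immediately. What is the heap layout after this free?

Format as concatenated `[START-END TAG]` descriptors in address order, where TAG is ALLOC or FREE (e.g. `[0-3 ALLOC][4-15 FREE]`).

Answer: [0-8 FREE][9-14 ALLOC][15-29 FREE]

Derivation:
Op 1: a = malloc(5) -> a = 0; heap: [0-4 ALLOC][5-29 FREE]
Op 2: b = malloc(4) -> b = 5; heap: [0-4 ALLOC][5-8 ALLOC][9-29 FREE]
Op 3: c = malloc(6) -> c = 9; heap: [0-4 ALLOC][5-8 ALLOC][9-14 ALLOC][15-29 FREE]
Op 4: d = malloc(9) -> d = 15; heap: [0-4 ALLOC][5-8 ALLOC][9-14 ALLOC][15-23 ALLOC][24-29 FREE]
Op 5: free(a) -> (freed a); heap: [0-4 FREE][5-8 ALLOC][9-14 ALLOC][15-23 ALLOC][24-29 FREE]
Op 6: free(b) -> (freed b); heap: [0-8 FREE][9-14 ALLOC][15-23 ALLOC][24-29 FREE]
Op 7: c = realloc(c, 12) -> NULL (c unchanged); heap: [0-8 FREE][9-14 ALLOC][15-23 ALLOC][24-29 FREE]
free(d): d = 15 -> block [15-23 ALLOC]; mark free, coalesce with adjacent free neighbors -> [0-8 FREE][9-14 ALLOC][15-29 FREE]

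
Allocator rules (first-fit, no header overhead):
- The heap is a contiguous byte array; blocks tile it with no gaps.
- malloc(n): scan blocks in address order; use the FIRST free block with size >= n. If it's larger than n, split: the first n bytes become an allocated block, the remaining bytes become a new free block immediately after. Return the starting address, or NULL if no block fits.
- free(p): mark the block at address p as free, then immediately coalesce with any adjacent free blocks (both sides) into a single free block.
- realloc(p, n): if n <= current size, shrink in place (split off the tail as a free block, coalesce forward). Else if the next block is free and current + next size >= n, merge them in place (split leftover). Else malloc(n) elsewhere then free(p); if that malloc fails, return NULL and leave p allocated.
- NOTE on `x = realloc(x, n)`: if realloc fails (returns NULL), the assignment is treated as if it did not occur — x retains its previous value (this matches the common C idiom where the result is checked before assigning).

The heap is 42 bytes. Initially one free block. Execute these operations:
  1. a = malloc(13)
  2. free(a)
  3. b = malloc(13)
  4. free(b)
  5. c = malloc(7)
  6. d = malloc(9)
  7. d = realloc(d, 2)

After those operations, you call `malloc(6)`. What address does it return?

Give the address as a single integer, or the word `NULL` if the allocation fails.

Answer: 9

Derivation:
Op 1: a = malloc(13) -> a = 0; heap: [0-12 ALLOC][13-41 FREE]
Op 2: free(a) -> (freed a); heap: [0-41 FREE]
Op 3: b = malloc(13) -> b = 0; heap: [0-12 ALLOC][13-41 FREE]
Op 4: free(b) -> (freed b); heap: [0-41 FREE]
Op 5: c = malloc(7) -> c = 0; heap: [0-6 ALLOC][7-41 FREE]
Op 6: d = malloc(9) -> d = 7; heap: [0-6 ALLOC][7-15 ALLOC][16-41 FREE]
Op 7: d = realloc(d, 2) -> d = 7; heap: [0-6 ALLOC][7-8 ALLOC][9-41 FREE]
malloc(6): first-fit scan over [0-6 ALLOC][7-8 ALLOC][9-41 FREE] -> 9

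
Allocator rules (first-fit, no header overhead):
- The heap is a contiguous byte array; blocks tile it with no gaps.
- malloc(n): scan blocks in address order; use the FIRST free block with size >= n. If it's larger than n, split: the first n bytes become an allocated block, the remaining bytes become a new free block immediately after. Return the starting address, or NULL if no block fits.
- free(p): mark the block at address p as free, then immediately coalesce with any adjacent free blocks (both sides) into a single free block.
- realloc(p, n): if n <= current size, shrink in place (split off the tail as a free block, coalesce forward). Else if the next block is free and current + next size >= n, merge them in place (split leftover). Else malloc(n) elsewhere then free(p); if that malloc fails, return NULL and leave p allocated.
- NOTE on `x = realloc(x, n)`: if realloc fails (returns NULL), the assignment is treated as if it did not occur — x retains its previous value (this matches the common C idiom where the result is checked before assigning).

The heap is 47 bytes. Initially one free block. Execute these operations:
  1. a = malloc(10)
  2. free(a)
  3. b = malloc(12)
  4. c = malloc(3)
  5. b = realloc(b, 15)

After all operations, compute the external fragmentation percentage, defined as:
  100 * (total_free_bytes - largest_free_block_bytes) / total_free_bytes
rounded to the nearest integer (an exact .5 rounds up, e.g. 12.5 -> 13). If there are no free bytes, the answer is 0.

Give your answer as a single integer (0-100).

Op 1: a = malloc(10) -> a = 0; heap: [0-9 ALLOC][10-46 FREE]
Op 2: free(a) -> (freed a); heap: [0-46 FREE]
Op 3: b = malloc(12) -> b = 0; heap: [0-11 ALLOC][12-46 FREE]
Op 4: c = malloc(3) -> c = 12; heap: [0-11 ALLOC][12-14 ALLOC][15-46 FREE]
Op 5: b = realloc(b, 15) -> b = 15; heap: [0-11 FREE][12-14 ALLOC][15-29 ALLOC][30-46 FREE]
Free blocks: [12 17] total_free=29 largest=17 -> 100*(29-17)/29 = 1200/29 ≈ 41.379 -> rounds to 41

Answer: 41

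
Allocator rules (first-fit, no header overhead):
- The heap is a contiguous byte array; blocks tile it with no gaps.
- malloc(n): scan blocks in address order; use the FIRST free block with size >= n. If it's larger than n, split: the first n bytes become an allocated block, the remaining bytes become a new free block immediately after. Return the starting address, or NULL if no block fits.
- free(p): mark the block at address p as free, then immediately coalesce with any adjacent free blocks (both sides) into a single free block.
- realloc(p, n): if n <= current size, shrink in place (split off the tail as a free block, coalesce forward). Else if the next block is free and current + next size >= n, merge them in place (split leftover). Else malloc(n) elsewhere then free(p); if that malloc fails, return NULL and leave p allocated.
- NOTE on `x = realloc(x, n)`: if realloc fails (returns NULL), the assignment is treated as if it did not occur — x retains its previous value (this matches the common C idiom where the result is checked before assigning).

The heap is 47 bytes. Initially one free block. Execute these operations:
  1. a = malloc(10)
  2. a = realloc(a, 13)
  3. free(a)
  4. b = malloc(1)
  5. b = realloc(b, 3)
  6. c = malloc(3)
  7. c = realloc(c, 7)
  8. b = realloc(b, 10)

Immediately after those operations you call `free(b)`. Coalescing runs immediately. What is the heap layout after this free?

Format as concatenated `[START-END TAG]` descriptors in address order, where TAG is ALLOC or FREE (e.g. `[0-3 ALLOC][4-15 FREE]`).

Answer: [0-2 FREE][3-9 ALLOC][10-46 FREE]

Derivation:
Op 1: a = malloc(10) -> a = 0; heap: [0-9 ALLOC][10-46 FREE]
Op 2: a = realloc(a, 13) -> a = 0; heap: [0-12 ALLOC][13-46 FREE]
Op 3: free(a) -> (freed a); heap: [0-46 FREE]
Op 4: b = malloc(1) -> b = 0; heap: [0-0 ALLOC][1-46 FREE]
Op 5: b = realloc(b, 3) -> b = 0; heap: [0-2 ALLOC][3-46 FREE]
Op 6: c = malloc(3) -> c = 3; heap: [0-2 ALLOC][3-5 ALLOC][6-46 FREE]
Op 7: c = realloc(c, 7) -> c = 3; heap: [0-2 ALLOC][3-9 ALLOC][10-46 FREE]
Op 8: b = realloc(b, 10) -> b = 10; heap: [0-2 FREE][3-9 ALLOC][10-19 ALLOC][20-46 FREE]
free(b): b = 10 -> block [10-19 ALLOC]; mark free, coalesce with adjacent free neighbors -> [0-2 FREE][3-9 ALLOC][10-46 FREE]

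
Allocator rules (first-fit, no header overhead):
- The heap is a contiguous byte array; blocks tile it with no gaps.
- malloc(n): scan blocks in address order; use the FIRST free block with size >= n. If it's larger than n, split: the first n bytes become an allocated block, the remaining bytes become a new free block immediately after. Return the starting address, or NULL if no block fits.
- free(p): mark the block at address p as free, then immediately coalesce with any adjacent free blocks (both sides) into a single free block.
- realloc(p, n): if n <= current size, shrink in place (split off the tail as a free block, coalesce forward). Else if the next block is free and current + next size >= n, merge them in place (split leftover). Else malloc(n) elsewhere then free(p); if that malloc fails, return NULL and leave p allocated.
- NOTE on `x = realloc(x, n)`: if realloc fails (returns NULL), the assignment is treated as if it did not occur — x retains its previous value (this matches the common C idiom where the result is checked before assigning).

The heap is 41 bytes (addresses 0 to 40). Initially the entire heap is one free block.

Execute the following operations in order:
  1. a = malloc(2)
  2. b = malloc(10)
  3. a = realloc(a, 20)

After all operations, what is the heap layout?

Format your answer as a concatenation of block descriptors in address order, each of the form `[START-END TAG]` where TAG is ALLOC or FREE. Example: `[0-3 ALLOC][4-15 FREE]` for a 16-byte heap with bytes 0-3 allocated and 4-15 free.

Op 1: a = malloc(2) -> a = 0; heap: [0-1 ALLOC][2-40 FREE]
Op 2: b = malloc(10) -> b = 2; heap: [0-1 ALLOC][2-11 ALLOC][12-40 FREE]
Op 3: a = realloc(a, 20) -> a = 12; heap: [0-1 FREE][2-11 ALLOC][12-31 ALLOC][32-40 FREE]

Answer: [0-1 FREE][2-11 ALLOC][12-31 ALLOC][32-40 FREE]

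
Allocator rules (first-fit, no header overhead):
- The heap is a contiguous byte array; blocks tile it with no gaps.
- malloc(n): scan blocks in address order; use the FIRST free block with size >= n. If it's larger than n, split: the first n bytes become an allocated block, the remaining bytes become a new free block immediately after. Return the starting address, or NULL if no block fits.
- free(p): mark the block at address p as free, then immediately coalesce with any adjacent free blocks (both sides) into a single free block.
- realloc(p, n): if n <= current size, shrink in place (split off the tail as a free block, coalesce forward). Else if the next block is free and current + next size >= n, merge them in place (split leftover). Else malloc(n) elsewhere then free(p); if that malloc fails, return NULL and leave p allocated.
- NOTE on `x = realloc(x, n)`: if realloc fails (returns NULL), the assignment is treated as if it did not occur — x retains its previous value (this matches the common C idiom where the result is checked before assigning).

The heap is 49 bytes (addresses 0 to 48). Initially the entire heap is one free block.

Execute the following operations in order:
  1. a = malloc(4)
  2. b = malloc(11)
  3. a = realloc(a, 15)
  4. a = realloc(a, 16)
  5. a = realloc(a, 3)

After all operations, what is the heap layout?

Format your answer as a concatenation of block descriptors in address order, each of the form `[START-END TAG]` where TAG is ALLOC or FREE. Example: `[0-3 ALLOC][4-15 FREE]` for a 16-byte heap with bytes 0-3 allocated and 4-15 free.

Op 1: a = malloc(4) -> a = 0; heap: [0-3 ALLOC][4-48 FREE]
Op 2: b = malloc(11) -> b = 4; heap: [0-3 ALLOC][4-14 ALLOC][15-48 FREE]
Op 3: a = realloc(a, 15) -> a = 15; heap: [0-3 FREE][4-14 ALLOC][15-29 ALLOC][30-48 FREE]
Op 4: a = realloc(a, 16) -> a = 15; heap: [0-3 FREE][4-14 ALLOC][15-30 ALLOC][31-48 FREE]
Op 5: a = realloc(a, 3) -> a = 15; heap: [0-3 FREE][4-14 ALLOC][15-17 ALLOC][18-48 FREE]

Answer: [0-3 FREE][4-14 ALLOC][15-17 ALLOC][18-48 FREE]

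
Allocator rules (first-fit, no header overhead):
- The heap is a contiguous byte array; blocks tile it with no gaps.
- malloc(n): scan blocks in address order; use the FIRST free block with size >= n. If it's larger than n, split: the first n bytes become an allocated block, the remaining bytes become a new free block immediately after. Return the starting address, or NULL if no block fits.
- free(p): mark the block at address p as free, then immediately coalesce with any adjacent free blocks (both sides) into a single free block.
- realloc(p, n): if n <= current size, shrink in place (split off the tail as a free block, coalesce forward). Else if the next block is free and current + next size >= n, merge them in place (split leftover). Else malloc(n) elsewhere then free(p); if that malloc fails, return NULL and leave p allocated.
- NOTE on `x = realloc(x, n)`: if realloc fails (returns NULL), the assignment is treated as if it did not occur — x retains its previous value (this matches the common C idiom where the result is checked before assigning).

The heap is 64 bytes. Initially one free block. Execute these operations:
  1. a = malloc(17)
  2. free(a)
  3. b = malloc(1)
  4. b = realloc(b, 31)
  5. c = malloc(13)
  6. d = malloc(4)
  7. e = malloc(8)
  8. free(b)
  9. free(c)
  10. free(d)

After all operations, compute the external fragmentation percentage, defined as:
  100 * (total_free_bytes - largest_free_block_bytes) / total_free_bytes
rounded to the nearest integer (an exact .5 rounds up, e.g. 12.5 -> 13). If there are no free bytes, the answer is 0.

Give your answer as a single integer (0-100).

Op 1: a = malloc(17) -> a = 0; heap: [0-16 ALLOC][17-63 FREE]
Op 2: free(a) -> (freed a); heap: [0-63 FREE]
Op 3: b = malloc(1) -> b = 0; heap: [0-0 ALLOC][1-63 FREE]
Op 4: b = realloc(b, 31) -> b = 0; heap: [0-30 ALLOC][31-63 FREE]
Op 5: c = malloc(13) -> c = 31; heap: [0-30 ALLOC][31-43 ALLOC][44-63 FREE]
Op 6: d = malloc(4) -> d = 44; heap: [0-30 ALLOC][31-43 ALLOC][44-47 ALLOC][48-63 FREE]
Op 7: e = malloc(8) -> e = 48; heap: [0-30 ALLOC][31-43 ALLOC][44-47 ALLOC][48-55 ALLOC][56-63 FREE]
Op 8: free(b) -> (freed b); heap: [0-30 FREE][31-43 ALLOC][44-47 ALLOC][48-55 ALLOC][56-63 FREE]
Op 9: free(c) -> (freed c); heap: [0-43 FREE][44-47 ALLOC][48-55 ALLOC][56-63 FREE]
Op 10: free(d) -> (freed d); heap: [0-47 FREE][48-55 ALLOC][56-63 FREE]
Free blocks: [48 8] total_free=56 largest=48 -> 100*(56-48)/56 = 800/56 ≈ 14.286 -> rounds to 14

Answer: 14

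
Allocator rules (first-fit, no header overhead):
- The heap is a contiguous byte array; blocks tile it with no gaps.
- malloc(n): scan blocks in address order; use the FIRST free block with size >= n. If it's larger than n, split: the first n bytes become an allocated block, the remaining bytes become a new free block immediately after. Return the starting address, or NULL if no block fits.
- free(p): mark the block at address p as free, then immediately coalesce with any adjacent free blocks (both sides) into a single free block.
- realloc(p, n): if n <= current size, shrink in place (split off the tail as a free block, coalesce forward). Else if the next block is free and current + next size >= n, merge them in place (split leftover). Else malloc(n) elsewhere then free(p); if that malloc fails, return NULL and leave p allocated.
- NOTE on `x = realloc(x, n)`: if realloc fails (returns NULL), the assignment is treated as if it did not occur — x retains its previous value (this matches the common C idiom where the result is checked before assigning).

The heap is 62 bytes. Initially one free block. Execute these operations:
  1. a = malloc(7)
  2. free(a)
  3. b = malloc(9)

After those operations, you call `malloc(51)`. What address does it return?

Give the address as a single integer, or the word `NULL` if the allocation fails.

Op 1: a = malloc(7) -> a = 0; heap: [0-6 ALLOC][7-61 FREE]
Op 2: free(a) -> (freed a); heap: [0-61 FREE]
Op 3: b = malloc(9) -> b = 0; heap: [0-8 ALLOC][9-61 FREE]
malloc(51): first-fit scan over [0-8 ALLOC][9-61 FREE] -> 9

Answer: 9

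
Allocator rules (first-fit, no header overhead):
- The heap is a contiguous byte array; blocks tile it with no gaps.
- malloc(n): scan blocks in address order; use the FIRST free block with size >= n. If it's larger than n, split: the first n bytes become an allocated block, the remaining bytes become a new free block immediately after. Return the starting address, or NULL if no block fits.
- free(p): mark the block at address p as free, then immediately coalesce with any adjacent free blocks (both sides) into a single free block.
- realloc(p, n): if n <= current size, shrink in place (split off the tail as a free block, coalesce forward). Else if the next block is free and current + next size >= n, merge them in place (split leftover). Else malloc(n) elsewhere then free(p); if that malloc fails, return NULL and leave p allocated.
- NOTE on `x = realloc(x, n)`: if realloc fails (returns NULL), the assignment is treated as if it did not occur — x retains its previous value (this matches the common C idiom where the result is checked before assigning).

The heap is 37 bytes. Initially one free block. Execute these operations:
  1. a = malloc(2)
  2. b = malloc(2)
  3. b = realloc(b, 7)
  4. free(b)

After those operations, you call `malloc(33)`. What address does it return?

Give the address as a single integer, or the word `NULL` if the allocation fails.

Answer: 2

Derivation:
Op 1: a = malloc(2) -> a = 0; heap: [0-1 ALLOC][2-36 FREE]
Op 2: b = malloc(2) -> b = 2; heap: [0-1 ALLOC][2-3 ALLOC][4-36 FREE]
Op 3: b = realloc(b, 7) -> b = 2; heap: [0-1 ALLOC][2-8 ALLOC][9-36 FREE]
Op 4: free(b) -> (freed b); heap: [0-1 ALLOC][2-36 FREE]
malloc(33): first-fit scan over [0-1 ALLOC][2-36 FREE] -> 2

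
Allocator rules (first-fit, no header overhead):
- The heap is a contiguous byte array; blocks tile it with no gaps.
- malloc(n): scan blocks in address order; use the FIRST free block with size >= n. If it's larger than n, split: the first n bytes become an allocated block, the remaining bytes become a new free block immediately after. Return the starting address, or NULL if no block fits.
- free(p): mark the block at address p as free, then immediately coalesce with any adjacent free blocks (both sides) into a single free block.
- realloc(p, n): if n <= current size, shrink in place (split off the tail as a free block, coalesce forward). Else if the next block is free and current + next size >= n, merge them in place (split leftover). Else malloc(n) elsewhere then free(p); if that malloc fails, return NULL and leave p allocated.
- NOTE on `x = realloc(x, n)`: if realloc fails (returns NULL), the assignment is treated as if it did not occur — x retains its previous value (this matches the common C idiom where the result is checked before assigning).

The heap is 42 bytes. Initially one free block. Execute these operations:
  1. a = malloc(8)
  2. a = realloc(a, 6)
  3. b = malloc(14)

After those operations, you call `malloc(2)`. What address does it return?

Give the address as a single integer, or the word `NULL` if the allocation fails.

Answer: 20

Derivation:
Op 1: a = malloc(8) -> a = 0; heap: [0-7 ALLOC][8-41 FREE]
Op 2: a = realloc(a, 6) -> a = 0; heap: [0-5 ALLOC][6-41 FREE]
Op 3: b = malloc(14) -> b = 6; heap: [0-5 ALLOC][6-19 ALLOC][20-41 FREE]
malloc(2): first-fit scan over [0-5 ALLOC][6-19 ALLOC][20-41 FREE] -> 20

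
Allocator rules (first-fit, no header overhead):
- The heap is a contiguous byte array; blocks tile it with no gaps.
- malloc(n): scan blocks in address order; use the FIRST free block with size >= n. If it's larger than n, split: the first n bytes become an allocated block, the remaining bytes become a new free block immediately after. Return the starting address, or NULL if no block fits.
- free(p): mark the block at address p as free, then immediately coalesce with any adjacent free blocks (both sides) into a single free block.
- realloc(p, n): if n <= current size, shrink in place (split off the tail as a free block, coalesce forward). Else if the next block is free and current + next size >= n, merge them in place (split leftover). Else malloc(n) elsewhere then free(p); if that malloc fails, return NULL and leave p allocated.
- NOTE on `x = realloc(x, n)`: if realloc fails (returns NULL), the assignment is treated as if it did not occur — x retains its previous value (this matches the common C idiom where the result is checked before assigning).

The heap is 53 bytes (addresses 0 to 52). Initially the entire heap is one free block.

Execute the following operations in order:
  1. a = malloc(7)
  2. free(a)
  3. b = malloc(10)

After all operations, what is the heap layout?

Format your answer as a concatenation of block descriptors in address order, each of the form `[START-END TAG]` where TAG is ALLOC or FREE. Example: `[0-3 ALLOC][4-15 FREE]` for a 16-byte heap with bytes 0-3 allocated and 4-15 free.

Op 1: a = malloc(7) -> a = 0; heap: [0-6 ALLOC][7-52 FREE]
Op 2: free(a) -> (freed a); heap: [0-52 FREE]
Op 3: b = malloc(10) -> b = 0; heap: [0-9 ALLOC][10-52 FREE]

Answer: [0-9 ALLOC][10-52 FREE]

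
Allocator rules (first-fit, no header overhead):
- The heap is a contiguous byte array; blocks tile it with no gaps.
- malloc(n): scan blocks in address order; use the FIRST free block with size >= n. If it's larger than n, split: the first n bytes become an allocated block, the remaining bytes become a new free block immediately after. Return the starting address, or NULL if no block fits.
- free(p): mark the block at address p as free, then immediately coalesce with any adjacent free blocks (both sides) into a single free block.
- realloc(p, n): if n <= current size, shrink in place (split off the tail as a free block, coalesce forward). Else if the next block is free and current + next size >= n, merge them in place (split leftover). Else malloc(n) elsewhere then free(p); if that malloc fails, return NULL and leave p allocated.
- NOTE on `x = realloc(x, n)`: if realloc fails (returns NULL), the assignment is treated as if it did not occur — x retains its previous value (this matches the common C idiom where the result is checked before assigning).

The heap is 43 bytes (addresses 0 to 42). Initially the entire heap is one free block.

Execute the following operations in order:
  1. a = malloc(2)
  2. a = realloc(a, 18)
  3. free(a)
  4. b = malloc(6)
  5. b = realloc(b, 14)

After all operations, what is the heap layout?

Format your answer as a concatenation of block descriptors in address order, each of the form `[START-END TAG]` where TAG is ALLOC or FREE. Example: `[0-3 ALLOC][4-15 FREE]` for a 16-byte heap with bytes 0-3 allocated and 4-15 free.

Answer: [0-13 ALLOC][14-42 FREE]

Derivation:
Op 1: a = malloc(2) -> a = 0; heap: [0-1 ALLOC][2-42 FREE]
Op 2: a = realloc(a, 18) -> a = 0; heap: [0-17 ALLOC][18-42 FREE]
Op 3: free(a) -> (freed a); heap: [0-42 FREE]
Op 4: b = malloc(6) -> b = 0; heap: [0-5 ALLOC][6-42 FREE]
Op 5: b = realloc(b, 14) -> b = 0; heap: [0-13 ALLOC][14-42 FREE]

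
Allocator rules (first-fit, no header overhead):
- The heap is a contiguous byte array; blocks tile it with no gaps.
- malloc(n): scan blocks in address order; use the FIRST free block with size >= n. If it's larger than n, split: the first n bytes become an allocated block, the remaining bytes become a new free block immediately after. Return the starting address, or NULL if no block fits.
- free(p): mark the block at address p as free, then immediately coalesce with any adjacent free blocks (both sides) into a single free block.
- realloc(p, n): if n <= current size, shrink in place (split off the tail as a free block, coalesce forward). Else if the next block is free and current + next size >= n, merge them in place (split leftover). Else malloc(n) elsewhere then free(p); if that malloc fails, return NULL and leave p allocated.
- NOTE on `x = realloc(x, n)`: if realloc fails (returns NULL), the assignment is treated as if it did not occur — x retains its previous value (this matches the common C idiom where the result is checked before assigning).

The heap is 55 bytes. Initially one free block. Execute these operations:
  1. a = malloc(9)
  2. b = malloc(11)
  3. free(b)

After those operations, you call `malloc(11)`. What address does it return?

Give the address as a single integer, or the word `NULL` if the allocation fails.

Answer: 9

Derivation:
Op 1: a = malloc(9) -> a = 0; heap: [0-8 ALLOC][9-54 FREE]
Op 2: b = malloc(11) -> b = 9; heap: [0-8 ALLOC][9-19 ALLOC][20-54 FREE]
Op 3: free(b) -> (freed b); heap: [0-8 ALLOC][9-54 FREE]
malloc(11): first-fit scan over [0-8 ALLOC][9-54 FREE] -> 9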